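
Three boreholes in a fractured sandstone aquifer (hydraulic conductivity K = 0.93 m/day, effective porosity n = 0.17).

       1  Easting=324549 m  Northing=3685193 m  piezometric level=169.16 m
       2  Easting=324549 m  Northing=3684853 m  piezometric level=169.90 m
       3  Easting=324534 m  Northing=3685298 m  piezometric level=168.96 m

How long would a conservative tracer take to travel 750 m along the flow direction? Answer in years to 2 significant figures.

With h = a·x + b·y + c and 1 as origin, the differences give:
  0·a + (-340)·b = +0.74
  (-15)·a + 105·b = -0.20
Eliminate b (×105 and ×(-340), subtract): -5100·a = 9.700 → a = ∂h/∂x = -0.001902
Back-substitute: b = ∂h/∂y = -0.002176.
|∇h| = √(-0.001902² + -0.002176²) = 0.00289
Seepage velocity v = K·i/n = 0.93 × 0.00289 / 0.17 = 0.01581 m/day.
t = 750 / 0.01581 = 4.744e+04 days = 130 years.

130 years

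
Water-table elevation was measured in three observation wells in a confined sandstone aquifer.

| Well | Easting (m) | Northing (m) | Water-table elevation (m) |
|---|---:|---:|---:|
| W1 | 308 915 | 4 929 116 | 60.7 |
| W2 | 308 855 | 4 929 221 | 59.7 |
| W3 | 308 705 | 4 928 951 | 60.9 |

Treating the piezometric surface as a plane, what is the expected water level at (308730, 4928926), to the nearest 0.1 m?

61.2 m

Taking W1 as reference: W2−W1 = (-60, 105, -1.0); W3−W1 = (-210, -165, +0.2).
Determinant of the coordinate differences = (-60)·(-165) − (-210)·105 = 31950.
∂h/∂x = [(-1.0)·(-165) − (+0.2)·105] / 31950 = +0.004507
∂h/∂y = [(-60)·(+0.2) − (-210)·(-1.0)] / 31950 = -0.006948
h(308730, 4928926) = 60.7 + (+0.004507)·(-185) + (-0.006948)·(-190) = 60.7 -0.834 +1.320 = 61.186 m.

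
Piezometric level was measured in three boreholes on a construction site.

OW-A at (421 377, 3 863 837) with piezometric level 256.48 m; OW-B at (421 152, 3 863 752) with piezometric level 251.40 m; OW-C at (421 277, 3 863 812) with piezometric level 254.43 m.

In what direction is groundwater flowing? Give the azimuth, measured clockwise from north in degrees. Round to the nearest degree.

Taking OW-A as reference: OW-B−OW-A = (-225, -85, -5.08); OW-C−OW-A = (-100, -25, -2.05).
Solve a·Δx + b·Δy = Δh: det = (-225)·(-25) − (-100)·(-85) = -2875.
∂h/∂x = [(-5.08)·(-25) − (-2.05)·(-85)] / -2875 = +0.01643
∂h/∂y = [(-225)·(-2.05) − (-100)·(-5.08)] / -2875 = +0.01626
Flow direction (−∇h) has components (-0.01643 E, -0.01626 N).
Azimuth = atan2(E, N) = atan2(-0.01643, -0.01626) = 225.3° ≈ 225°.

225°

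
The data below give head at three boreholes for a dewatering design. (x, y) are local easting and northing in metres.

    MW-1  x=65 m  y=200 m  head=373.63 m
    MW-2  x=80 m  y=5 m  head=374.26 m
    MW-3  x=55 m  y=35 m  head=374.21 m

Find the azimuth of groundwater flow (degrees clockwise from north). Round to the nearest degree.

Differences from MW-1: to MW-2 (Δx, Δy, Δh) = (15, -195, +0.63); to MW-3 = (-10, -165, +0.58).
Determinant of the coordinate differences = 15·(-165) − (-10)·(-195) = -4425.
∂h/∂x = [(+0.63)·(-165) − (+0.58)·(-195)] / -4425 = -0.002068
∂h/∂y = [15·(+0.58) − (-10)·(+0.63)] / -4425 = -0.003390
Flow direction (−∇h) has components (+0.002068 E, +0.003390 N).
Azimuth = atan2(E, N) = atan2(+0.002068, +0.003390) = 31.4° ≈ 031°.

031°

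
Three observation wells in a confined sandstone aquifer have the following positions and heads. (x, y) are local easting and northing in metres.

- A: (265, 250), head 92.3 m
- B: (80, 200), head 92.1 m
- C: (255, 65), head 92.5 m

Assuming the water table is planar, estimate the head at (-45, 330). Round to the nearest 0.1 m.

91.8 m

Taking A as reference: B−A = (-185, -50, -0.2); C−A = (-10, -185, +0.2).
Solve a·Δx + b·Δy = Δh: det = (-185)·(-185) − (-10)·(-50) = 33725.
∂h/∂x = [(-0.2)·(-185) − (+0.2)·(-50)] / 33725 = +0.001394
∂h/∂y = [(-185)·(+0.2) − (-10)·(-0.2)] / 33725 = -0.001156
h(-45, 330) = 92.3 + (+0.001394)·(-310) + (-0.001156)·(80) = 92.3 -0.432 -0.093 = 91.775 m.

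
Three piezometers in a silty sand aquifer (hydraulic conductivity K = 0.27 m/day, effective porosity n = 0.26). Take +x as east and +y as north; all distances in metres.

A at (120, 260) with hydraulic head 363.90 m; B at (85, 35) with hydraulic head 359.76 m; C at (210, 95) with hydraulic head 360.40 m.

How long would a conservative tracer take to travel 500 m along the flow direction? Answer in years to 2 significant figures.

68 years

Three-point gradient (reference A): Δ to B = (-35, -225, -4.14), Δ to C = (90, -165, -3.50).
∂h/∂x = -0.004012, ∂h/∂y = +0.01902 (det = 26025).
|∇h| = √(-0.004012² + 0.01902²) = 0.01944
Seepage velocity v = K·i/n = 0.27 × 0.01944 / 0.26 = 0.02019 m/day.
t = 500 / 0.02019 = 2.476e+04 days = 67.8 years.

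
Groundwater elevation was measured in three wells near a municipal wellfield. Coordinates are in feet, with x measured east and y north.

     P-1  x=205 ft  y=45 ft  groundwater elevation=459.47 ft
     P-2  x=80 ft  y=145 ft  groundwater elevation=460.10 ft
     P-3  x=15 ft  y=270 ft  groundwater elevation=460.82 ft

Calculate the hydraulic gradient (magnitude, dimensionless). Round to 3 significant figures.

Three-point gradient (reference P-1): Δ to P-2 = (-125, 100, +0.63), Δ to P-3 = (-190, 225, +1.35).
∂h/∂x = -0.0007397, ∂h/∂y = +0.005375 (det = -9125).
|∇h| = √(-0.0007397² + 0.005375²) = 0.005426

0.00543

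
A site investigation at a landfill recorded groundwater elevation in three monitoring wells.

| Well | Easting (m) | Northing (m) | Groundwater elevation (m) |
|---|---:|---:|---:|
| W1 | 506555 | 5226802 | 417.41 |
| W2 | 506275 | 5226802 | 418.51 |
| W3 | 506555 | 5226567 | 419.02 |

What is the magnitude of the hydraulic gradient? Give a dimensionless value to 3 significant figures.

∂h/∂x = (418.51 − 417.41) / (506275 − 506555) = -0.003929
∂h/∂y = (419.02 − 417.41) / (5226567 − 5226802) = -0.006851
|∇h| = √(-0.003929² + -0.006851²) = 0.007898

0.00790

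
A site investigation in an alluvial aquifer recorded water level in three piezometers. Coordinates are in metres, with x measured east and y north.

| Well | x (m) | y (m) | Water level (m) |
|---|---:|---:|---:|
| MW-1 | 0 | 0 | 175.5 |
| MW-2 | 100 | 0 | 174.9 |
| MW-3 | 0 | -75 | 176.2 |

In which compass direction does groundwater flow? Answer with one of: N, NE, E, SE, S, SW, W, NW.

∂h/∂x = (174.9 − 175.5) / (100 − 0) = -0.006000
∂h/∂y = (176.2 − 175.5) / (-75 − 0) = -0.009333
Flow = −∇h = (+0.006000 east, +0.009333 north), which points northeast.

NE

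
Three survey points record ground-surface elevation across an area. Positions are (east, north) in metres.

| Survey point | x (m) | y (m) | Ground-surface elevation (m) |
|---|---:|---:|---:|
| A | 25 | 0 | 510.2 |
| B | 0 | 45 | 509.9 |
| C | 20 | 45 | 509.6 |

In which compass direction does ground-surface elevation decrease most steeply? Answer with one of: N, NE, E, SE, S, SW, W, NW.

Three-point gradient (reference A): Δ to B = (-25, 45, -0.3), Δ to C = (-5, 45, -0.6).
∂z/∂x = -0.01500, ∂z/∂y = -0.01500 (det = -900).
Steepest decrease is along −∇f = (+0.01500 E, +0.01500 N) → northeast.

NE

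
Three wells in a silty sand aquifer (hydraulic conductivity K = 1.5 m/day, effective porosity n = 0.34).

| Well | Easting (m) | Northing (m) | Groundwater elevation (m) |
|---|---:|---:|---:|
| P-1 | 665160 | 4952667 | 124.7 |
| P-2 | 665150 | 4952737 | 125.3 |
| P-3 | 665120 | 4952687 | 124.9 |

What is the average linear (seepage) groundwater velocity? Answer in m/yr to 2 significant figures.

14 m/yr

With h = a·x + b·y + c and P-1 as origin, the differences give:
  (-10)·a + 70·b = +0.6
  (-40)·a + 20·b = +0.2
Eliminate b (×20 and ×70, subtract): 2600·a = -2.00 → a = ∂h/∂x = -0.0007692
Back-substitute: b = ∂h/∂y = +0.008462.
|∇h| = √(-0.0007692² + 0.008462²) = 0.008497
Seepage velocity v = K·i/n = 1.5 × 0.008497 / 0.34 = 0.03749 m/day = 13.69 m/yr.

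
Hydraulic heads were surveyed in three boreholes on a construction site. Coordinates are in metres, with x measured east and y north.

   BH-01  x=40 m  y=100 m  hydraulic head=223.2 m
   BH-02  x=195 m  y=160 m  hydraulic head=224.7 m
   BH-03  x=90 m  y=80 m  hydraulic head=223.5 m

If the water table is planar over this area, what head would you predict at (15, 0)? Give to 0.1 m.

Differences from BH-01: to BH-02 (Δx, Δy, Δh) = (155, 60, +1.5); to BH-03 = (50, -20, +0.3).
Determinant of the coordinate differences = 155·(-20) − 50·60 = -6100.
∂h/∂x = [(+1.5)·(-20) − (+0.3)·60] / -6100 = +0.007869
∂h/∂y = [155·(+0.3) − 50·(+1.5)] / -6100 = +0.004672
h(15, 0) = 223.2 + (+0.007869)·(-25) + (+0.004672)·(-100) = 223.2 -0.197 -0.467 = 222.536 m.

222.5 m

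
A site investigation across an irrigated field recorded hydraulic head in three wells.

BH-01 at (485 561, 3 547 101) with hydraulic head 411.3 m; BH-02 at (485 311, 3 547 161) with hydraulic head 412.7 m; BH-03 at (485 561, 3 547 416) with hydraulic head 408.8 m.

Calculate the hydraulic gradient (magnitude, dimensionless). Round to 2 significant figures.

0.011

With h = a·x + b·y + c and BH-01 as origin, the differences give:
  (-250)·a + 60·b = +1.4
  0·a + 315·b = -2.5
Eliminate b (×315 and ×60, subtract): -78750·a = 591.00 → a = ∂h/∂x = -0.007505
Back-substitute: b = ∂h/∂y = -0.007937.
|∇h| = √(-0.007505² + -0.007937²) = 0.01092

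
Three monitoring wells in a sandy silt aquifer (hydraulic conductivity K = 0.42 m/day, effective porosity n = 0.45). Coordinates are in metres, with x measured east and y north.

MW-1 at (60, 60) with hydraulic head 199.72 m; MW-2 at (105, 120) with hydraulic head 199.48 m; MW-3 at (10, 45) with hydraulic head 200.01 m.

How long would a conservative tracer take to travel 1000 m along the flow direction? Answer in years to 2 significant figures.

490 years

Taking MW-1 as reference: MW-2−MW-1 = (45, 60, -0.24); MW-3−MW-1 = (-50, -15, +0.29).
Determinant of the coordinate differences = 45·(-15) − (-50)·60 = 2325.
∂h/∂x = [(-0.24)·(-15) − (+0.29)·60] / 2325 = -0.005935
∂h/∂y = [45·(+0.29) − (-50)·(-0.24)] / 2325 = +0.0004516
|∇h| = √(-0.005935² + 0.0004516²) = 0.005952
Seepage velocity v = K·i/n = 0.42 × 0.005952 / 0.45 = 0.005555 m/day.
t = 1000 / 0.005555 = 1.8e+05 days = 493 years.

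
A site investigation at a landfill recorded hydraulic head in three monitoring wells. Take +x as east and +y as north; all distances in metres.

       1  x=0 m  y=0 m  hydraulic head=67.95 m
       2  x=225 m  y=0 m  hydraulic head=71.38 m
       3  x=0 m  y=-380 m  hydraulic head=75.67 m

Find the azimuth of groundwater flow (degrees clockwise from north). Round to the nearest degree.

∂h/∂x = (71.38 − 67.95) / (225 − 0) = +0.01524
∂h/∂y = (75.67 − 67.95) / (-380 − 0) = -0.02032
Flow direction (−∇h) has components (-0.01524 E, +0.02032 N).
Azimuth = atan2(E, N) = atan2(-0.01524, +0.02032) = 323.1° ≈ 323°.

323°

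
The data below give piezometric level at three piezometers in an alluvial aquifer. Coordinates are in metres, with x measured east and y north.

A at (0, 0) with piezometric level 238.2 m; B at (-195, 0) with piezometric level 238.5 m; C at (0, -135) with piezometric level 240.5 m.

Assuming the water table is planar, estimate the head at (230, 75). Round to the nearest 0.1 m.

∂h/∂x = (238.5 − 238.2) / (-195 − 0) = -0.001538
∂h/∂y = (240.5 − 238.2) / (-135 − 0) = -0.01704
h(230, 75) = 238.2 + (-0.001538)·(230) + (-0.01704)·(75) = 238.2 -0.354 -1.278 = 236.568 m.

236.6 m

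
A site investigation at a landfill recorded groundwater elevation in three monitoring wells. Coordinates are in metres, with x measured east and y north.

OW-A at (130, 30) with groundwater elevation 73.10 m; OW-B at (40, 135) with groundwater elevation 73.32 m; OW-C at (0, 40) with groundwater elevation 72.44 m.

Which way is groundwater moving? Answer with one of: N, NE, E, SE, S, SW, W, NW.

SW

Taking OW-A as reference: OW-B−OW-A = (-90, 105, +0.22); OW-C−OW-A = (-130, 10, -0.66).
Solve a·Δx + b·Δy = Δh: det = (-90)·10 − (-130)·105 = 12750.
∂h/∂x = [(+0.22)·10 − (-0.66)·105] / 12750 = +0.005608
∂h/∂y = [(-90)·(-0.66) − (-130)·(+0.22)] / 12750 = +0.006902
Flow = −∇h = (-0.005608 east, -0.006902 north), which points southwest.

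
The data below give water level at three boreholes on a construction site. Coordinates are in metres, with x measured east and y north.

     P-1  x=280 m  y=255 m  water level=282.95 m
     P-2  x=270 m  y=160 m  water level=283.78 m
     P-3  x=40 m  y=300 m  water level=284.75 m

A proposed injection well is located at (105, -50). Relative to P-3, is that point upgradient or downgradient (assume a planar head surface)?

upgradient

With h = a·x + b·y + c and P-1 as origin, the differences give:
  (-10)·a + (-95)·b = +0.83
  (-240)·a + 45·b = +1.80
Eliminate b (×45 and ×(-95), subtract): -23250·a = 208.350 → a = ∂h/∂x = -0.008961
Back-substitute: b = ∂h/∂y = -0.007794.
Head at (105, -50) = 282.95 + (-0.008961)·(-175) + (-0.007794)·(-305) = 286.90 m.
That is higher than the 284.75 m at P-3, so the point is upgradient.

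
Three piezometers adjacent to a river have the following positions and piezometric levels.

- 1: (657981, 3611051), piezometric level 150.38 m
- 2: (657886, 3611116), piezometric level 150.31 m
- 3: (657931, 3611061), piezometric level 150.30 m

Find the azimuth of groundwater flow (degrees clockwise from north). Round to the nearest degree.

228°

Differences from 1: to 2 (Δx, Δy, Δh) = (-95, 65, -0.07); to 3 = (-50, 10, -0.08).
Solve a·Δx + b·Δy = Δh: det = (-95)·10 − (-50)·65 = 2300.
∂h/∂x = [(-0.07)·10 − (-0.08)·65] / 2300 = +0.001957
∂h/∂y = [(-95)·(-0.08) − (-50)·(-0.07)] / 2300 = +0.001783
Flow direction (−∇h) has components (-0.001957 E, -0.001783 N).
Azimuth = atan2(E, N) = atan2(-0.001957, -0.001783) = 227.7° ≈ 228°.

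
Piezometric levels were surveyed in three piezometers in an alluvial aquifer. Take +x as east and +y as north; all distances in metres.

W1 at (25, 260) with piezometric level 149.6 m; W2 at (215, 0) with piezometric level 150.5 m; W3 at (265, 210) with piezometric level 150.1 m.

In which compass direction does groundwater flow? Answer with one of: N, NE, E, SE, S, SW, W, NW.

NW

With h = a·x + b·y + c and W1 as origin, the differences give:
  190·a + (-260)·b = +0.9
  240·a + (-50)·b = +0.5
Eliminate b (×(-50) and ×(-260), subtract): 52900·a = 85.00 → a = ∂h/∂x = +0.001607
Back-substitute: b = ∂h/∂y = -0.002287.
Flow = −∇h = (-0.001607 east, +0.002287 north), which points northwest.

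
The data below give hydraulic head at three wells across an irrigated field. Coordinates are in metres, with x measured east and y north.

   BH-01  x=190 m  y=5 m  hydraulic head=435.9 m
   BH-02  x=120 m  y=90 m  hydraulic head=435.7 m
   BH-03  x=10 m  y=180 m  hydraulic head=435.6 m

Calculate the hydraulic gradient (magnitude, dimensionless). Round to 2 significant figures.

With h = a·x + b·y + c and BH-01 as origin, the differences give:
  (-70)·a + 85·b = -0.2
  (-180)·a + 175·b = -0.3
Eliminate b (×175 and ×85, subtract): 3050·a = -9.50 → a = ∂h/∂x = -0.003115
Back-substitute: b = ∂h/∂y = -0.004918.
|∇h| = √(-0.003115² + -0.004918²) = 0.005822

0.0058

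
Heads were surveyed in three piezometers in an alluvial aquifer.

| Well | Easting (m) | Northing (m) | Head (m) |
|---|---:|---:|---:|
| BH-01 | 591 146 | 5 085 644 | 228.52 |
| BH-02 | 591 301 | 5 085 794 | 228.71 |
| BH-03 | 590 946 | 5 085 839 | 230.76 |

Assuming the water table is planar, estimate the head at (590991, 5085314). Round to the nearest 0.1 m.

Three-point gradient (reference BH-01): Δ to BH-02 = (155, 150, +0.19), Δ to BH-03 = (-200, 195, +2.24).
∂h/∂x = -0.004964, ∂h/∂y = +0.006396 (det = 60225).
h(590991, 5085314) = 228.52 + (-0.004964)·(-155) + (+0.006396)·(-330) = 228.52 +0.769 -2.111 = 227.179 m.

227.2 m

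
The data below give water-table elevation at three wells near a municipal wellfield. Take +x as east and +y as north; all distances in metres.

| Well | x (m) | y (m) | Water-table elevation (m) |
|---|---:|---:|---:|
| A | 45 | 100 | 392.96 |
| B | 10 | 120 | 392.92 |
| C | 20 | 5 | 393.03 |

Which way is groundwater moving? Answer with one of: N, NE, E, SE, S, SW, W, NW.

NW

Taking A as reference: B−A = (-35, 20, -0.04); C−A = (-25, -95, +0.07).
Determinant of the coordinate differences = (-35)·(-95) − (-25)·20 = 3825.
∂h/∂x = [(-0.04)·(-95) − (+0.07)·20] / 3825 = +0.0006275
∂h/∂y = [(-35)·(+0.07) − (-25)·(-0.04)] / 3825 = -0.0009020
Flow = −∇h = (-0.0006275 east, +0.0009020 north), which points northwest.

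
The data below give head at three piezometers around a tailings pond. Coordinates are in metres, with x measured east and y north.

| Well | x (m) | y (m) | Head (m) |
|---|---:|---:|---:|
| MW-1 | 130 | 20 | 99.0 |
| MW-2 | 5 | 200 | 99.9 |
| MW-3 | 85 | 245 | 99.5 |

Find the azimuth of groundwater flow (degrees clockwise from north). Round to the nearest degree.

101°

Differences from MW-1: to MW-2 (Δx, Δy, Δh) = (-125, 180, +0.9); to MW-3 = (-45, 225, +0.5).
Solve a·Δx + b·Δy = Δh: det = (-125)·225 − (-45)·180 = -20025.
∂h/∂x = [(+0.9)·225 − (+0.5)·180] / -20025 = -0.005618
∂h/∂y = [(-125)·(+0.5) − (-45)·(+0.9)] / -20025 = +0.001099
Flow direction (−∇h) has components (+0.005618 E, -0.001099 N).
Azimuth = atan2(E, N) = atan2(+0.005618, -0.001099) = 101.1° ≈ 101°.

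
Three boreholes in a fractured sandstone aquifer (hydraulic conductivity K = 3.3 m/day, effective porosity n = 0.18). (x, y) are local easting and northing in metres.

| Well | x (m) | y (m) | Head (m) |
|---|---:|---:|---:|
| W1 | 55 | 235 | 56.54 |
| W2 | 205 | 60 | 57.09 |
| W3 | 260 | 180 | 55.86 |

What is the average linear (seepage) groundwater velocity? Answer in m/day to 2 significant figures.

0.17 m/day

Differences from W1: to W2 (Δx, Δy, Δh) = (150, -175, +0.55); to W3 = (205, -55, -0.68).
Solve a·Δx + b·Δy = Δh: det = 150·(-55) − 205·(-175) = 27625.
∂h/∂x = [(+0.55)·(-55) − (-0.68)·(-175)] / 27625 = -0.005403
∂h/∂y = [150·(-0.68) − 205·(+0.55)] / 27625 = -0.007774
|∇h| = √(-0.005403² + -0.007774²) = 0.009467
Seepage velocity v = K·i/n = 3.3 × 0.009467 / 0.18 = 0.1736 m/day.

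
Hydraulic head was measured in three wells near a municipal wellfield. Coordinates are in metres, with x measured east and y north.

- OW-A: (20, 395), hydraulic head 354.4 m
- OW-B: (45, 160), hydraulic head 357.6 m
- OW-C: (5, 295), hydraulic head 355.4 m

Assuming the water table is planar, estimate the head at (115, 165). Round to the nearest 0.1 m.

358.5 m

Three-point gradient (reference OW-A): Δ to OW-B = (25, -235, +3.2), Δ to OW-C = (-15, -100, +1.0).
∂h/∂x = +0.01411, ∂h/∂y = -0.01212 (det = -6025).
h(115, 165) = 354.4 + (+0.01411)·(95) + (-0.01212)·(-230) = 354.4 +1.340 +2.787 = 358.527 m.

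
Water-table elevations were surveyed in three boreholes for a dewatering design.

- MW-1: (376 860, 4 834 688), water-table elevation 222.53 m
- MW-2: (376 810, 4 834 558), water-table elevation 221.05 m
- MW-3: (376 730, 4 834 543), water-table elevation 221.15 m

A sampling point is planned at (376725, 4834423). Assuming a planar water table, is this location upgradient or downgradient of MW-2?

downgradient

Three-point gradient (reference MW-1): Δ to MW-2 = (-50, -130, -1.48), Δ to MW-3 = (-130, -145, -1.38).
∂h/∂x = -0.003648, ∂h/∂y = +0.01279 (det = -9650).
Head at (376725, 4834423) = 222.53 + (-0.003648)·(-135) + (+0.01279)·(-265) = 219.63 m.
That is lower than the 221.05 m at MW-2, so the point is downgradient.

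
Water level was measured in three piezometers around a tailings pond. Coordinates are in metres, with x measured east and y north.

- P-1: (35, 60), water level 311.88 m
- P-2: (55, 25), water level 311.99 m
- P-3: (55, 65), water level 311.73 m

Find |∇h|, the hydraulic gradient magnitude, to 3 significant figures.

0.00876

Taking P-1 as reference: P-2−P-1 = (20, -35, +0.11); P-3−P-1 = (20, 5, -0.15).
Solve a·Δx + b·Δy = Δh: det = 20·5 − 20·(-35) = 800.
∂h/∂x = [(+0.11)·5 − (-0.15)·(-35)] / 800 = -0.005875
∂h/∂y = [20·(-0.15) − 20·(+0.11)] / 800 = -0.006500
|∇h| = √(-0.005875² + -0.006500²) = 0.008762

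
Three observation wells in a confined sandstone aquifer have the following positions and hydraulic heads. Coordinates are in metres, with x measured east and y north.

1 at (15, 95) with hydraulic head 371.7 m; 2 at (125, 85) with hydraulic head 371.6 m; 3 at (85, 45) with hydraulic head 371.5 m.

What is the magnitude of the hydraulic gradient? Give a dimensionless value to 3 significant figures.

Taking 1 as reference: 2−1 = (110, -10, -0.1); 3−1 = (70, -50, -0.2).
Determinant of the coordinate differences = 110·(-50) − 70·(-10) = -4800.
∂h/∂x = [(-0.1)·(-50) − (-0.2)·(-10)] / -4800 = -0.0006250
∂h/∂y = [110·(-0.2) − 70·(-0.1)] / -4800 = +0.003125
|∇h| = √(-0.0006250² + 0.003125²) = 0.003187

0.00319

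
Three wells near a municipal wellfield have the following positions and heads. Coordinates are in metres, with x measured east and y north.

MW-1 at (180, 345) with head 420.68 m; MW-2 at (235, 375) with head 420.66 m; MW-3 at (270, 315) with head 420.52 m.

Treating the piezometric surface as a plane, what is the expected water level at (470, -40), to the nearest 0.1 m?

419.7 m

With h = a·x + b·y + c and MW-1 as origin, the differences give:
  55·a + 30·b = -0.02
  90·a + (-30)·b = -0.16
Eliminate b (×(-30) and ×30, subtract): -4350·a = 5.400 → a = ∂h/∂x = -0.001241
Back-substitute: b = ∂h/∂y = +0.001609.
h(470, -40) = 420.68 + (-0.001241)·(290) + (+0.001609)·(-385) = 420.68 -0.360 -0.620 = 419.700 m.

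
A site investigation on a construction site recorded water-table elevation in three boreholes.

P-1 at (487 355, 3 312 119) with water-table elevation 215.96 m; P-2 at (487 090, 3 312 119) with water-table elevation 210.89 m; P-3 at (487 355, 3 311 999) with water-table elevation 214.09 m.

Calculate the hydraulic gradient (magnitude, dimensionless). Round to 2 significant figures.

∂h/∂x = (210.89 − 215.96) / (487090 − 487355) = +0.01913
∂h/∂y = (214.09 − 215.96) / (3311999 − 3312119) = +0.01558
|∇h| = √(0.01913² + 0.01558²) = 0.02467

0.025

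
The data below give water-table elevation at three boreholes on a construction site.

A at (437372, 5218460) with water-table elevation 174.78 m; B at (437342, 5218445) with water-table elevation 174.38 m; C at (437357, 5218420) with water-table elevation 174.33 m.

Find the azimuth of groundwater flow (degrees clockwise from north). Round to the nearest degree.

231°

Differences from A: to B (Δx, Δy, Δh) = (-30, -15, -0.40); to C = (-15, -40, -0.45).
Determinant of the coordinate differences = (-30)·(-40) − (-15)·(-15) = 975.
∂h/∂x = [(-0.40)·(-40) − (-0.45)·(-15)] / 975 = +0.009487
∂h/∂y = [(-30)·(-0.45) − (-15)·(-0.40)] / 975 = +0.007692
Flow direction (−∇h) has components (-0.009487 E, -0.007692 N).
Azimuth = atan2(E, N) = atan2(-0.009487, -0.007692) = 231.0° ≈ 231°.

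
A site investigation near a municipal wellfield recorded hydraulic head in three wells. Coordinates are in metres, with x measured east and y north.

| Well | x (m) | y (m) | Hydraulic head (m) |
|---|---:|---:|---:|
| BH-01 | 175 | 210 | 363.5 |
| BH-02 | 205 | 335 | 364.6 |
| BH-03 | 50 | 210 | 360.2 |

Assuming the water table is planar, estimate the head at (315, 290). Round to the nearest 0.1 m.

367.4 m

Differences from BH-01: to BH-02 (Δx, Δy, Δh) = (30, 125, +1.1); to BH-03 = (-125, 0, -3.3).
Determinant of the coordinate differences = 30·0 − (-125)·125 = 15625.
∂h/∂x = [(+1.1)·0 − (-3.3)·125] / 15625 = +0.02640
∂h/∂y = [30·(-3.3) − (-125)·(+1.1)] / 15625 = +0.002464
h(315, 290) = 363.5 + (+0.02640)·(140) + (+0.002464)·(80) = 363.5 +3.696 +0.197 = 367.393 m.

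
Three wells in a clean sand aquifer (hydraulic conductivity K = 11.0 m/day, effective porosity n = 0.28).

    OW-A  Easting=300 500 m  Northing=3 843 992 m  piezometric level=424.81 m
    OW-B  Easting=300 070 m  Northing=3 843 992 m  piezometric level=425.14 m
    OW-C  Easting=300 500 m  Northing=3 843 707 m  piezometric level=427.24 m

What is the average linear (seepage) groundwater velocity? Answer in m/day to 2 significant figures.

0.34 m/day

∂h/∂x = (425.14 − 424.81) / (300070 − 300500) = -0.0007674
∂h/∂y = (427.24 − 424.81) / (3843707 − 3843992) = -0.008526
|∇h| = √(-0.0007674² + -0.008526²) = 0.00856
Seepage velocity v = K·i/n = 11.0 × 0.00856 / 0.28 = 0.3363 m/day.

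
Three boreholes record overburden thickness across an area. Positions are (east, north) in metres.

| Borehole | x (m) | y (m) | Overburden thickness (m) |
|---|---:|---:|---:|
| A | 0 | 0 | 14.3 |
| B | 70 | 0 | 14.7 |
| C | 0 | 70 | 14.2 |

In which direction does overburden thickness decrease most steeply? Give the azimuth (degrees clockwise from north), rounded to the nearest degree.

284°

∂d/∂x = (14.7 − 14.3) / (70 − 0) = +0.005714
∂d/∂y = (14.2 − 14.3) / (70 − 0) = -0.001429
Steepest decrease is along −∇f: components (-0.005714 E, +0.001429 N).
Azimuth = atan2(-0.005714, +0.001429) = 284.0° ≈ 284°.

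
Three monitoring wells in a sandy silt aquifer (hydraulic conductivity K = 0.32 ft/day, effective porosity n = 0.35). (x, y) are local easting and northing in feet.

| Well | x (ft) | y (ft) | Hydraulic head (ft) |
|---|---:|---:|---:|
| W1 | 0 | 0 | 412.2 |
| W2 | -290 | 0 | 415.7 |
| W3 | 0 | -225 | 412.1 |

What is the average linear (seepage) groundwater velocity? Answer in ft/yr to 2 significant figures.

4.0 ft/yr

∂h/∂x = (415.7 − 412.2) / (-290 − 0) = -0.01207
∂h/∂y = (412.1 − 412.2) / (-225 − 0) = +0.0004444
|∇h| = √(-0.01207² + 0.0004444²) = 0.01208
Seepage velocity v = K·i/n = 0.32 × 0.01208 / 0.35 = 0.01104 ft/day = 4.032 ft/yr.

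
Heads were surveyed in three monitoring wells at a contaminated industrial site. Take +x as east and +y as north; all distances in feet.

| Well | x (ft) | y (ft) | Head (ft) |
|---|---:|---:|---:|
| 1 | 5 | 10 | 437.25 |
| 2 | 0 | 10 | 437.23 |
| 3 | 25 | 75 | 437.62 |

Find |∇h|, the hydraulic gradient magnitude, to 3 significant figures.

0.00599

Differences from 1: to 2 (Δx, Δy, Δh) = (-5, 0, -0.02); to 3 = (20, 65, +0.37).
Determinant of the coordinate differences = (-5)·65 − 20·0 = -325.
∂h/∂x = [(-0.02)·65 − (+0.37)·0] / -325 = +0.004000
∂h/∂y = [(-5)·(+0.37) − 20·(-0.02)] / -325 = +0.004462
|∇h| = √(0.004000² + 0.004462²) = 0.005992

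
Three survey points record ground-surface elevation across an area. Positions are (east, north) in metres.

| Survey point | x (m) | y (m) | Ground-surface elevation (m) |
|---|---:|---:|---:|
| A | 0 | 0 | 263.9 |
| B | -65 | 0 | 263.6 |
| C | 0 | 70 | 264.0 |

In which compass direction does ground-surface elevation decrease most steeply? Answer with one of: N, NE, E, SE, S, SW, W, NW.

W

∂z/∂x = (263.6 − 263.9) / (-65 − 0) = +0.004615
∂z/∂y = (264.0 − 263.9) / (70 − 0) = +0.001429
Steepest decrease is along −∇f = (-0.004615 E, -0.001429 N) → west.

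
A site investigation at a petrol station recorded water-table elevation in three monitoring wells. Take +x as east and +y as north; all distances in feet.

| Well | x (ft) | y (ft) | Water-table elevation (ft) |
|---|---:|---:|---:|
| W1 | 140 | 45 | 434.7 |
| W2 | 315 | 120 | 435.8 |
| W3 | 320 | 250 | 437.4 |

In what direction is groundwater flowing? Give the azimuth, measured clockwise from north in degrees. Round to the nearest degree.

185°

Differences from W1: to W2 (Δx, Δy, Δh) = (175, 75, +1.1); to W3 = (180, 205, +2.7).
Determinant of the coordinate differences = 175·205 − 180·75 = 22375.
∂h/∂x = [(+1.1)·205 − (+2.7)·75] / 22375 = +0.001028
∂h/∂y = [175·(+2.7) − 180·(+1.1)] / 22375 = +0.01227
Flow direction (−∇h) has components (-0.001028 E, -0.01227 N).
Azimuth = atan2(E, N) = atan2(-0.001028, -0.01227) = 184.8° ≈ 185°.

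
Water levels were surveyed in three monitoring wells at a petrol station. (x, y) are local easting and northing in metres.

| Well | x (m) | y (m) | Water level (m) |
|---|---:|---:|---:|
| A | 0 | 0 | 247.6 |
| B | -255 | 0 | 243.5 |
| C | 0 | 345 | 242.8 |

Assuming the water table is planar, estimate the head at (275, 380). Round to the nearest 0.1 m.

∂h/∂x = (243.5 − 247.6) / (-255 − 0) = +0.01608
∂h/∂y = (242.8 − 247.6) / (345 − 0) = -0.01391
h(275, 380) = 247.6 + (+0.01608)·(275) + (-0.01391)·(380) = 247.6 +4.422 -5.287 = 246.735 m.

246.7 m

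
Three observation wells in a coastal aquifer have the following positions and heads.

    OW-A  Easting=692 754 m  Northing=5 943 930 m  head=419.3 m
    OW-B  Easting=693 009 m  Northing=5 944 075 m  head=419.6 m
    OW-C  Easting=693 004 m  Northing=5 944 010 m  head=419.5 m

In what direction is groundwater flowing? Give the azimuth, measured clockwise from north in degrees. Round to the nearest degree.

192°

Taking OW-A as reference: OW-B−OW-A = (255, 145, +0.3); OW-C−OW-A = (250, 80, +0.2).
Determinant of the coordinate differences = 255·80 − 250·145 = -15850.
∂h/∂x = [(+0.3)·80 − (+0.2)·145] / -15850 = +0.0003155
∂h/∂y = [255·(+0.2) − 250·(+0.3)] / -15850 = +0.001514
Flow direction (−∇h) has components (-0.0003155 E, -0.001514 N).
Azimuth = atan2(E, N) = atan2(-0.0003155, -0.001514) = 191.8° ≈ 192°.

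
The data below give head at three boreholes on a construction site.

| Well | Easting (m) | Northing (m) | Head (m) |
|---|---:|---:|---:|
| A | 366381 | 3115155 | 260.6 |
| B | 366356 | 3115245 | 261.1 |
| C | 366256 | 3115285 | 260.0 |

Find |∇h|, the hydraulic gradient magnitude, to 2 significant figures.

Three-point gradient (reference A): Δ to B = (-25, 90, +0.5), Δ to C = (-125, 130, -0.6).
∂h/∂x = +0.01488, ∂h/∂y = +0.009688 (det = 8000).
|∇h| = √(0.01488² + 0.009688²) = 0.01776

0.018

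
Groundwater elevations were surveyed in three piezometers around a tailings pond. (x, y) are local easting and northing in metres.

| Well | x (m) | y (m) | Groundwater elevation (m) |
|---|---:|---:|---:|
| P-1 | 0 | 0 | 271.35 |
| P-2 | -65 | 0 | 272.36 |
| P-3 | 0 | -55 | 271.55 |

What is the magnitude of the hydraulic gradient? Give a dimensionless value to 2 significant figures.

0.016

∂h/∂x = (272.36 − 271.35) / (-65 − 0) = -0.01554
∂h/∂y = (271.55 − 271.35) / (-55 − 0) = -0.003636
|∇h| = √(-0.01554² + -0.003636²) = 0.01596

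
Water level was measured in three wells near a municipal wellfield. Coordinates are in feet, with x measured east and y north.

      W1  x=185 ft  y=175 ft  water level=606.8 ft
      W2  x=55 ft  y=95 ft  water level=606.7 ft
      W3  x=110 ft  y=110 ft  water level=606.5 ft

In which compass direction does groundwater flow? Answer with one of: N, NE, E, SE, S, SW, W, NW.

Differences from W1: to W2 (Δx, Δy, Δh) = (-130, -80, -0.1); to W3 = (-75, -65, -0.3).
Solve a·Δx + b·Δy = Δh: det = (-130)·(-65) − (-75)·(-80) = 2450.
∂h/∂x = [(-0.1)·(-65) − (-0.3)·(-80)] / 2450 = -0.007143
∂h/∂y = [(-130)·(-0.3) − (-75)·(-0.1)] / 2450 = +0.01286
Flow = −∇h = (+0.007143 east, -0.01286 north), which points southeast.

SE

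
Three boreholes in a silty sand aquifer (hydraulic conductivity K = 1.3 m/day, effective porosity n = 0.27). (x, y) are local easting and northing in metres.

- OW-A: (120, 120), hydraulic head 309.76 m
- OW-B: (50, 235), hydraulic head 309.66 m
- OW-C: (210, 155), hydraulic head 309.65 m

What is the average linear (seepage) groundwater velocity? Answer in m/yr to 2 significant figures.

2.6 m/yr

Taking OW-A as reference: OW-B−OW-A = (-70, 115, -0.10); OW-C−OW-A = (90, 35, -0.11).
Determinant of the coordinate differences = (-70)·35 − 90·115 = -12800.
∂h/∂x = [(-0.10)·35 − (-0.11)·115] / -12800 = -0.0007148
∂h/∂y = [(-70)·(-0.11) − 90·(-0.10)] / -12800 = -0.001305
|∇h| = √(-0.0007148² + -0.001305²) = 0.001488
Seepage velocity v = K·i/n = 1.3 × 0.001488 / 0.27 = 0.007164 m/day = 2.617 m/yr.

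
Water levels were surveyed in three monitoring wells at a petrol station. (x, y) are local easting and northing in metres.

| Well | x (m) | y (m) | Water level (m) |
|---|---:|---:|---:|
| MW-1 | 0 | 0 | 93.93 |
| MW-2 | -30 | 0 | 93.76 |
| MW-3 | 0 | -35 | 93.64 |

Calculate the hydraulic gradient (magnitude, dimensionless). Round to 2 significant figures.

0.010

∂h/∂x = (93.76 − 93.93) / (-30 − 0) = +0.005667
∂h/∂y = (93.64 − 93.93) / (-35 − 0) = +0.008286
|∇h| = √(0.005667² + 0.008286²) = 0.01004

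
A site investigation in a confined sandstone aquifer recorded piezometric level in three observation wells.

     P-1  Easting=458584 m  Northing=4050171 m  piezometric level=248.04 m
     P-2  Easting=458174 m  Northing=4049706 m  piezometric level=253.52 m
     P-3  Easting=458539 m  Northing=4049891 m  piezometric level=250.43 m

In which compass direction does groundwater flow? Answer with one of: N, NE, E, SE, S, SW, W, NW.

With h = a·x + b·y + c and P-1 as origin, the differences give:
  (-410)·a + (-465)·b = +5.48
  (-45)·a + (-280)·b = +2.39
Eliminate b (×(-280) and ×(-465), subtract): 93875·a = -423.050 → a = ∂h/∂x = -0.004507
Back-substitute: b = ∂h/∂y = -0.007811.
Flow = −∇h = (+0.004507 east, +0.007811 north), which points northeast.

NE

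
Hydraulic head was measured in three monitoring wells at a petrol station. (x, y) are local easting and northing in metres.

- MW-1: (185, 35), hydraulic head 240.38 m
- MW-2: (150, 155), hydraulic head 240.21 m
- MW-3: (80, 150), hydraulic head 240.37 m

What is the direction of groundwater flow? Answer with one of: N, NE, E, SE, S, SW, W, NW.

NE

With h = a·x + b·y + c and MW-1 as origin, the differences give:
  (-35)·a + 120·b = -0.17
  (-105)·a + 115·b = -0.01
Eliminate b (×115 and ×120, subtract): 8575·a = -18.350 → a = ∂h/∂x = -0.002140
Back-substitute: b = ∂h/∂y = -0.002041.
Flow = −∇h = (+0.002140 east, +0.002041 north), which points northeast.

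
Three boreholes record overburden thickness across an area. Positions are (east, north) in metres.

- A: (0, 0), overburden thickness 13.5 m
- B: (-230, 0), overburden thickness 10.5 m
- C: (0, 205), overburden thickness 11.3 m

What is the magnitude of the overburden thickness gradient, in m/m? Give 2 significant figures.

∂d/∂x = (10.5 − 13.5) / (-230 − 0) = +0.01304
∂d/∂y = (11.3 − 13.5) / (205 − 0) = -0.01073
|∇f| = √(0.01304² + -0.01073²) = 0.01689 m/m

0.017 m/m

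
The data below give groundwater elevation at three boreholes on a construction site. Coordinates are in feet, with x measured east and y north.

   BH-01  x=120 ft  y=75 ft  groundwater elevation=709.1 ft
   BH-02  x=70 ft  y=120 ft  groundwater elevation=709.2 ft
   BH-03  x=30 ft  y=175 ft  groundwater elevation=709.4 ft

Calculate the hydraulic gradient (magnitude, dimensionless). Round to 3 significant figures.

0.00731

Three-point gradient (reference BH-01): Δ to BH-02 = (-50, 45, +0.1), Δ to BH-03 = (-90, 100, +0.3).
∂h/∂x = +0.003684, ∂h/∂y = +0.006316 (det = -950).
|∇h| = √(0.003684² + 0.006316²) = 0.007312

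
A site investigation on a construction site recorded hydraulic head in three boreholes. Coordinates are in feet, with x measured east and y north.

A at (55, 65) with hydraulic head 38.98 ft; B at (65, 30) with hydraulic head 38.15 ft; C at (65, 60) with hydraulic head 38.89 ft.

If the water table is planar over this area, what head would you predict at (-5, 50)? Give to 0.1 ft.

38.4 ft

With h = a·x + b·y + c and A as origin, the differences give:
  10·a + (-35)·b = -0.83
  10·a + (-5)·b = -0.09
Eliminate b (×(-5) and ×(-35), subtract): 300·a = 1.000 → a = ∂h/∂x = +0.003333
Back-substitute: b = ∂h/∂y = +0.02467.
h(-5, 50) = 38.98 + (+0.003333)·(-60) + (+0.02467)·(-15) = 38.98 -0.200 -0.370 = 38.410 ft.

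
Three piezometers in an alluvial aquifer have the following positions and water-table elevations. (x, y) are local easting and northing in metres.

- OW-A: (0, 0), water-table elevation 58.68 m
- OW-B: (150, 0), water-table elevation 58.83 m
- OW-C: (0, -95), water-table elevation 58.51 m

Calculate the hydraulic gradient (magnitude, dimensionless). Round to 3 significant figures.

∂h/∂x = (58.83 − 58.68) / (150 − 0) = +0.0010000
∂h/∂y = (58.51 − 58.68) / (-95 − 0) = +0.001789
|∇h| = √(0.0010000² + 0.001789²) = 0.00205

0.00205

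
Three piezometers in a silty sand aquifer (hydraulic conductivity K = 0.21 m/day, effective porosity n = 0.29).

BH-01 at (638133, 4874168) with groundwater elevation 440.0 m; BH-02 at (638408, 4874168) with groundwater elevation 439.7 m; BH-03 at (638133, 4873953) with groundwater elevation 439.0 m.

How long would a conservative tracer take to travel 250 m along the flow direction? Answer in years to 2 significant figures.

∂h/∂x = (439.7 − 440.0) / (638408 − 638133) = -0.001091
∂h/∂y = (439.0 − 440.0) / (4873953 − 4874168) = +0.004651
|∇h| = √(-0.001091² + 0.004651²) = 0.004777
Seepage velocity v = K·i/n = 0.21 × 0.004777 / 0.29 = 0.003459 m/day.
t = 250 / 0.003459 = 7.228e+04 days = 198 years.

200 years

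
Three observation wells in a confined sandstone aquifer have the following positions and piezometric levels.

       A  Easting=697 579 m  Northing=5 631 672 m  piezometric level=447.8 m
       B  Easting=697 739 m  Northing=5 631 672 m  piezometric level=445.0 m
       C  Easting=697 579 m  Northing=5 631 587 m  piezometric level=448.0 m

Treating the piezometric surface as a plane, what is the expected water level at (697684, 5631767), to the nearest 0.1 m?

445.7 m

∂h/∂x = (445.0 − 447.8) / (697739 − 697579) = -0.01750
∂h/∂y = (448.0 − 447.8) / (5631587 − 5631672) = -0.002353
h(697684, 5631767) = 447.8 + (-0.01750)·(105) + (-0.002353)·(95) = 447.8 -1.838 -0.224 = 445.739 m.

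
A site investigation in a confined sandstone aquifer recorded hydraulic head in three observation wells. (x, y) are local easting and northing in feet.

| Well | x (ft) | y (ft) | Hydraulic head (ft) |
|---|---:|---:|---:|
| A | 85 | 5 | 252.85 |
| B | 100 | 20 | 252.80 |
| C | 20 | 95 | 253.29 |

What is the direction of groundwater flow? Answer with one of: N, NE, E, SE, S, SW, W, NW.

Differences from A: to B (Δx, Δy, Δh) = (15, 15, -0.05); to C = (-65, 90, +0.44).
Solve a·Δx + b·Δy = Δh: det = 15·90 − (-65)·15 = 2325.
∂h/∂x = [(-0.05)·90 − (+0.44)·15] / 2325 = -0.004774
∂h/∂y = [15·(+0.44) − (-65)·(-0.05)] / 2325 = +0.001441
Flow = −∇h = (+0.004774 east, -0.001441 north), which points east.

E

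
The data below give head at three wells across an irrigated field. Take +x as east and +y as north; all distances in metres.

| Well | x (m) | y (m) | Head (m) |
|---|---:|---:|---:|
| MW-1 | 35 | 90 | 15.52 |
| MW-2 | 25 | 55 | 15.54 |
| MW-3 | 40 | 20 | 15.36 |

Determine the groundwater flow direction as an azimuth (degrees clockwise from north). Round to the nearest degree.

Taking MW-1 as reference: MW-2−MW-1 = (-10, -35, +0.02); MW-3−MW-1 = (5, -70, -0.16).
Determinant of the coordinate differences = (-10)·(-70) − 5·(-35) = 875.
∂h/∂x = [(+0.02)·(-70) − (-0.16)·(-35)] / 875 = -0.008000
∂h/∂y = [(-10)·(-0.16) − 5·(+0.02)] / 875 = +0.001714
Flow direction (−∇h) has components (+0.008000 E, -0.001714 N).
Azimuth = atan2(E, N) = atan2(+0.008000, -0.001714) = 102.1° ≈ 102°.

102°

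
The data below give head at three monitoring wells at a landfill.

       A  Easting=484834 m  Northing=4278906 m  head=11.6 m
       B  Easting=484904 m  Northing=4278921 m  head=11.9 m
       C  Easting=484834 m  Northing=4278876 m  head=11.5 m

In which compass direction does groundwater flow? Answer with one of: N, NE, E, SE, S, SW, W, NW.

SW

Differences from A: to B (Δx, Δy, Δh) = (70, 15, +0.3); to C = (0, -30, -0.1).
Solve a·Δx + b·Δy = Δh: det = 70·(-30) − 0·15 = -2100.
∂h/∂x = [(+0.3)·(-30) − (-0.1)·15] / -2100 = +0.003571
∂h/∂y = [70·(-0.1) − 0·(+0.3)] / -2100 = +0.003333
Flow = −∇h = (-0.003571 east, -0.003333 north), which points southwest.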